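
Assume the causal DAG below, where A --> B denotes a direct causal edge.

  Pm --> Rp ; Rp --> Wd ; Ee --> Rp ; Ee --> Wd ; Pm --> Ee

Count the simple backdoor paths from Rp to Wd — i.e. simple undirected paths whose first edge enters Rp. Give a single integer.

2

A backdoor path from Rp to Wd is any simple undirected path whose first edge points into Rp (i.e. leaves Rp via a parent).
Parents of Rp: {Ee, Pm}.
Enumerating:
  P1: Rp <- Pm -> Ee -> Wd
  P2: Rp <- Ee -> Wd
That exhausts the simple backdoor paths. Count: 2.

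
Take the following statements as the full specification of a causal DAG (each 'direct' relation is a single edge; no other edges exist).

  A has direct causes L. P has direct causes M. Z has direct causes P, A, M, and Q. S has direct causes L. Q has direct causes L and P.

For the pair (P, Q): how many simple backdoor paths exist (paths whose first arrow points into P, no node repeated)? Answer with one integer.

2

A backdoor path from P to Q is any simple undirected path whose first edge points into P (i.e. leaves P via a parent).
Parents of P: {M}.
Enumerating:
  P1: P <- M -> Z <- A <- L -> Q
  P2: P <- M -> Z <- Q
That exhausts the simple backdoor paths. Count: 2.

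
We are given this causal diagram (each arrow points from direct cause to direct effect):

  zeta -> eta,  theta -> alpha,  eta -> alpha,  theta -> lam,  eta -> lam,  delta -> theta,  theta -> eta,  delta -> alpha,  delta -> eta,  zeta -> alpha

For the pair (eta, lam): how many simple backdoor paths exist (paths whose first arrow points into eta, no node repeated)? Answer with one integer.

5

A backdoor path from eta to lam is any simple undirected path whose first edge points into eta (i.e. leaves eta via a parent).
Parents of eta: {delta, theta, zeta}.
Enumerating:
  P1: eta <- zeta -> alpha <- delta -> theta -> lam
  P2: eta <- zeta -> alpha <- theta -> lam
  P3: eta <- delta -> theta -> lam
  P4: eta <- delta -> alpha <- theta -> lam
  P5: eta <- theta -> lam
That exhausts the simple backdoor paths. Count: 5.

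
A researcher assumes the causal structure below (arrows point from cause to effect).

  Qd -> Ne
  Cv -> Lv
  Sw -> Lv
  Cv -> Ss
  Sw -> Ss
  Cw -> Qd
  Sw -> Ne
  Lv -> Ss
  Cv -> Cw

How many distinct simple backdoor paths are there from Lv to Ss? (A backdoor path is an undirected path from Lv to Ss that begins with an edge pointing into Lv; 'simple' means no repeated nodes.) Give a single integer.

4

A backdoor path from Lv to Ss is any simple undirected path whose first edge points into Lv (i.e. leaves Lv via a parent).
Parents of Lv: {Cv, Sw}.
Enumerating:
  P1: Lv <- Cv -> Cw -> Qd -> Ne <- Sw -> Ss
  P2: Lv <- Cv -> Ss
  P3: Lv <- Sw -> Ss
  P4: Lv <- Sw -> Ne <- Qd <- Cw <- Cv -> Ss
That exhausts the simple backdoor paths. Count: 4.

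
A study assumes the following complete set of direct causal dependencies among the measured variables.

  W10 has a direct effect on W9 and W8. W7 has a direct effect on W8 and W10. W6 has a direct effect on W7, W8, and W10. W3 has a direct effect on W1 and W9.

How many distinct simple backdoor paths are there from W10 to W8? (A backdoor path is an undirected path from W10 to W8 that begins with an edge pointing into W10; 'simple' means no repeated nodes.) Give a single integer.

4

A backdoor path from W10 to W8 is any simple undirected path whose first edge points into W10 (i.e. leaves W10 via a parent).
Parents of W10: {W6, W7}.
Enumerating:
  P1: W10 <- W6 -> W7 -> W8
  P2: W10 <- W6 -> W8
  P3: W10 <- W7 <- W6 -> W8
  P4: W10 <- W7 -> W8
That exhausts the simple backdoor paths. Count: 4.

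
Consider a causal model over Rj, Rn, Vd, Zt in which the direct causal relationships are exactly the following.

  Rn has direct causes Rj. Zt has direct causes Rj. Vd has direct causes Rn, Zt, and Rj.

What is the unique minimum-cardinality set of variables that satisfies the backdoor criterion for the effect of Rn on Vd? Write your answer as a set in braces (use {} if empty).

{Rj}

Variables eligible for adjustment (non-descendants of Rn, excluding Rn and Vd): {Rj, Zt}.
Backdoor paths from Rn to Vd:
  P1: Rn <- Rj -> Zt -> Vd
  P2: Rn <- Rj -> Vd
The empty set is not sufficient: P1 (Rn <- Rj -> Zt -> Vd) has no collider blocking it and no conditioned non-collider, so it is open.
Try {Rj}:
  P1: blocked at fork node Rj ∈ conditioning set.
  P2: blocked at fork node Rj ∈ conditioning set.
{Rj} contains no descendant of Rn and blocks every backdoor path.
No other singleton works — e.g. {Zt} leaves P2 open — so {Rj} is the unique smallest valid adjustment set.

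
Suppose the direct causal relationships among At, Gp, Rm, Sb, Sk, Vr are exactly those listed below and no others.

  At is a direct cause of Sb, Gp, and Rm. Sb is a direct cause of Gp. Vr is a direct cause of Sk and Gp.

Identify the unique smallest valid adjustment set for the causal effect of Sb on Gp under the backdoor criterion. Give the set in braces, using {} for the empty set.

Variables eligible for adjustment (non-descendants of Sb, excluding Sb and Gp): {At, Rm, Sk, Vr}.
Backdoor paths from Sb to Gp:
  P1: Sb <- At -> Gp
The empty set is not sufficient: P1 (Sb <- At -> Gp) has no collider blocking it and no conditioned non-collider, so it is open.
Try {At}:
  P1: blocked at fork node At ∈ conditioning set.
{At} contains no descendant of Sb and blocks every backdoor path.
No other singleton works — e.g. {Vr} leaves P1 open — so {At} is the unique smallest valid adjustment set.

{At}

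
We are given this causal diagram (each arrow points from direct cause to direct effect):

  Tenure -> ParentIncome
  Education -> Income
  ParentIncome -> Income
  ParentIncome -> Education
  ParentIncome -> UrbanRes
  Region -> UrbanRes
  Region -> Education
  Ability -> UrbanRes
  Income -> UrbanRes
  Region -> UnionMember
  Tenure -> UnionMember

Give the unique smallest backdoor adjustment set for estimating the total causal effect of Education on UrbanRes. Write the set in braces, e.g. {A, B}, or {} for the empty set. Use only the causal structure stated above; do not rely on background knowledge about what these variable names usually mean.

Variables eligible for adjustment (non-descendants of Education, excluding Education and UrbanRes): {Ability, ParentIncome, Region, Tenure, UnionMember}.
Backdoor paths from Education to UrbanRes:
  P1: Education <- Region -> UnionMember <- Tenure -> ParentIncome -> Income -> UrbanRes
  P2: Education <- Region -> UnionMember <- Tenure -> ParentIncome -> UrbanRes
  P3: Education <- Region -> UrbanRes
  P4: Education <- ParentIncome <- Tenure -> UnionMember <- Region -> UrbanRes
  P5: Education <- ParentIncome -> Income -> UrbanRes
  P6: Education <- ParentIncome -> UrbanRes
The empty set is not sufficient: P3 (Education <- Region -> UrbanRes) has no collider blocking it and no conditioned non-collider, so it is open.
Try {ParentIncome, Region}:
  P1: blocked at fork node Region ∈ conditioning set.
  P2: blocked at fork node Region ∈ conditioning set.
  P3: blocked at fork node Region ∈ conditioning set.
  P4: blocked at chain node ParentIncome ∈ conditioning set.
  P5: blocked at fork node ParentIncome ∈ conditioning set.
  P6: blocked at fork node ParentIncome ∈ conditioning set.
{ParentIncome, Region} contains no descendant of Education and blocks every backdoor path.
Every element of {ParentIncome, Region} is needed (dropping ParentIncome leaves P5 open; dropping Region leaves P3 open), so no proper subset is valid.
Among all size-2 subsets of the eligible variables, only {ParentIncome, Region} blocks every backdoor path, so it is the unique smallest valid adjustment set.

{ParentIncome, Region}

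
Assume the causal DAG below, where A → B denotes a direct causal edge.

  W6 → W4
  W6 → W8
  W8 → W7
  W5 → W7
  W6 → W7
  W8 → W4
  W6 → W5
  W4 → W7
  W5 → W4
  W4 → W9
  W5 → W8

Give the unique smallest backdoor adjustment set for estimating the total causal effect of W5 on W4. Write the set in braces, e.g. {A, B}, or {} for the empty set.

{W6}

Variables eligible for adjustment (non-descendants of W5, excluding W5 and W4): {W6}.
Backdoor paths from W5 to W4:
  P1: W5 <- W6 -> W8 -> W4
  P2: W5 <- W6 -> W8 -> W7 <- W4
  P3: W5 <- W6 -> W4
  P4: W5 <- W6 -> W7 <- W8 -> W4
  P5: W5 <- W6 -> W7 <- W4
The empty set is not sufficient: P1 (W5 <- W6 -> W8 -> W4) has no collider blocking it and no conditioned non-collider, so it is open.
Try {W6}:
  P1: blocked at fork node W6 ∈ conditioning set.
  P2: blocked at fork node W6 ∈ conditioning set.
  P3: blocked at fork node W6 ∈ conditioning set.
  P4: blocked at fork node W6 ∈ conditioning set.
  P5: blocked at fork node W6 ∈ conditioning set.
{W6} contains no descendant of W5 and blocks every backdoor path.
{W6} is the unique smallest valid adjustment set.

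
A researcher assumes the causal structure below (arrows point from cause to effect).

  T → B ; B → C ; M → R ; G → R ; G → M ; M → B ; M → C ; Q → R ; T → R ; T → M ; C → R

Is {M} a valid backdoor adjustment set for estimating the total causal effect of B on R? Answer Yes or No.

Backdoor paths from B to R (paths whose first edge points into B):
  P1: B <- T -> M <- G -> R
  P2: B <- T -> M -> C -> R
  P3: B <- T -> M -> R
  P4: B <- T -> R
  P5: B <- M <- T -> R
  P6: B <- M <- G -> R
  P7: B <- M -> C -> R
  P8: B <- M -> R
Condition 1 (no descendant of B in the set): holds — descendants of B are {C, R}; none are in {M}.
Condition 2 (every backdoor path blocked by {M}):
  P1: open — collider(s) M are conditioned on (or have a conditioned descendant) and no non-collider on the path is in the set.
  P2: blocked at chain node M ∈ conditioning set.
  P3: blocked at chain node M ∈ conditioning set.
  P4: open — no interior node is in the conditioning set.
  P5: blocked at chain node M ∈ conditioning set.
  P6: blocked at chain node M ∈ conditioning set.
  P7: blocked at fork node M ∈ conditioning set.
  P8: blocked at fork node M ∈ conditioning set.
{M} does not satisfy the backdoor criterion.

No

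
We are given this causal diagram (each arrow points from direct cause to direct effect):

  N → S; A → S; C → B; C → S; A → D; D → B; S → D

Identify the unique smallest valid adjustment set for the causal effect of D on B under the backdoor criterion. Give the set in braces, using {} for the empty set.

Variables eligible for adjustment (non-descendants of D, excluding D and B): {A, C, N, S}.
Backdoor paths from D to B:
  P1: D <- A -> S <- C -> B
  P2: D <- S <- C -> B
The empty set is not sufficient: P2 (D <- S <- C -> B) has no collider blocking it and no conditioned non-collider, so it is open.
Try {C}:
  P1: blocked at collider S (neither it nor any descendant is in the conditioning set).
  P2: blocked at fork node C ∈ conditioning set.
{C} contains no descendant of D and blocks every backdoor path.
No other singleton works — e.g. {A} leaves P2 open — so {C} is the unique smallest valid adjustment set.

{C}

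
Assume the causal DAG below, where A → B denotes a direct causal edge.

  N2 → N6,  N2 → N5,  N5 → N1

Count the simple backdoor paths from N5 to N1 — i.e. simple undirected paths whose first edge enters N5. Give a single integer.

A backdoor path from N5 to N1 is any simple undirected path whose first edge points into N5 (i.e. leaves N5 via a parent).
Parents of N5: {N2}.
No simple path from any parent of N5 reaches N1 without revisiting N5, so there are no backdoor paths.

0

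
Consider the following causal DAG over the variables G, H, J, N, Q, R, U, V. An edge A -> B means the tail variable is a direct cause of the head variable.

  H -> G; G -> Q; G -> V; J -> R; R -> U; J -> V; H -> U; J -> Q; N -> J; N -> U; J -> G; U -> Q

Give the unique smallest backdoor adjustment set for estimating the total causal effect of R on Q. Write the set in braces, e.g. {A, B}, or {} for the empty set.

Variables eligible for adjustment (non-descendants of R, excluding R and Q): {G, H, J, N, V}.
Backdoor paths from R to Q:
  P1: R <- J <- N -> U <- H -> G -> Q
  P2: R <- J <- N -> U -> Q
  P3: R <- J -> G <- H -> U -> Q
  P4: R <- J -> G -> Q
  P5: R <- J -> V <- G <- H -> U -> Q
  P6: R <- J -> V <- G -> Q
  P7: R <- J -> Q
The empty set is not sufficient: P2 (R <- J <- N -> U -> Q) has no collider blocking it and no conditioned non-collider, so it is open.
Try {J}:
  P1: blocked at chain node J ∈ conditioning set.
  P2: blocked at chain node J ∈ conditioning set.
  P3: blocked at fork node J ∈ conditioning set.
  P4: blocked at fork node J ∈ conditioning set.
  P5: blocked at fork node J ∈ conditioning set.
  P6: blocked at fork node J ∈ conditioning set.
  P7: blocked at fork node J ∈ conditioning set.
{J} contains no descendant of R and blocks every backdoor path.
No other singleton works — e.g. {H} leaves P2 open — so {J} is the unique smallest valid adjustment set.

{J}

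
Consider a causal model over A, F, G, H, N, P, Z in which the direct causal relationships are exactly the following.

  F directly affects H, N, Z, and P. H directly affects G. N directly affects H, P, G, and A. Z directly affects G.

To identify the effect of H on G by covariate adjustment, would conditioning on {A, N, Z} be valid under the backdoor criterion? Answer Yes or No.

Backdoor paths from H to G (paths whose first edge points into H):
  P1: H <- F -> N -> G
  P2: H <- F -> P <- N -> G
  P3: H <- F -> Z -> G
  P4: H <- N <- F -> Z -> G
  P5: H <- N -> P <- F -> Z -> G
  P6: H <- N -> G
Condition 1 (no descendant of H in the set): holds — descendants of H are {G}; none are in {A, N, Z}.
Condition 2 (every backdoor path blocked by {A, N, Z}):
  P1: blocked at chain node N ∈ conditioning set.
  P2: blocked at collider P (neither it nor any descendant is in the conditioning set).
  P3: blocked at chain node Z ∈ conditioning set.
  P4: blocked at chain node N ∈ conditioning set.
  P5: blocked at fork node N ∈ conditioning set.
  P6: blocked at fork node N ∈ conditioning set.
{A, N, Z} satisfies the backdoor criterion.

Yes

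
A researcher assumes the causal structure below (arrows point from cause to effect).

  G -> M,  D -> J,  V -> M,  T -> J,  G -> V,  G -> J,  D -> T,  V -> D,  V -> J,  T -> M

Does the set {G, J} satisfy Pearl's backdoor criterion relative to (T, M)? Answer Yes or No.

Backdoor paths from T to M (paths whose first edge points into T):
  P1: T <- D <- V <- G -> M
  P2: T <- D <- V -> J <- G -> M
  P3: T <- D <- V -> M
  P4: T <- D -> J <- G -> V -> M
  P5: T <- D -> J <- G -> M
  P6: T <- D -> J <- V <- G -> M
  P7: T <- D -> J <- V -> M
Condition 1 (no descendant of T in the set): FAILS — J is a descendant of T.
Condition 2 (every backdoor path blocked by {G, J}):
  P1: blocked at fork node G ∈ conditioning set.
  P2: blocked at fork node G ∈ conditioning set.
  P3: open — no interior node is in the conditioning set.
  P4: blocked at fork node G ∈ conditioning set.
  P5: blocked at fork node G ∈ conditioning set.
  P6: blocked at fork node G ∈ conditioning set.
  P7: open — collider(s) J are conditioned on (or have a conditioned descendant) and no non-collider on the path is in the set.
{G, J} does not satisfy the backdoor criterion.

No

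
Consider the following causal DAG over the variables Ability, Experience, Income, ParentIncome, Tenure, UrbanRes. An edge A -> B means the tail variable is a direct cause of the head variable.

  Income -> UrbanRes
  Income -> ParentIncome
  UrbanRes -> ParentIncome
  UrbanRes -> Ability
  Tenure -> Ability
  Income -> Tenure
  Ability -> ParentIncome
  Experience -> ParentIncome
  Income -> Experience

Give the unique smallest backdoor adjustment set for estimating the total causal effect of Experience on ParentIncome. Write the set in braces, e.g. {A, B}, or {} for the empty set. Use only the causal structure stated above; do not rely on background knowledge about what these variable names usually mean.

Variables eligible for adjustment (non-descendants of Experience, excluding Experience and ParentIncome): {Ability, Income, Tenure, UrbanRes}.
Backdoor paths from Experience to ParentIncome:
  P1: Experience <- Income -> UrbanRes -> Ability -> ParentIncome
  P2: Experience <- Income -> UrbanRes -> ParentIncome
  P3: Experience <- Income -> Tenure -> Ability <- UrbanRes -> ParentIncome
  P4: Experience <- Income -> Tenure -> Ability -> ParentIncome
  P5: Experience <- Income -> ParentIncome
The empty set is not sufficient: P1 (Experience <- Income -> UrbanRes -> Ability -> ParentIncome) has no collider blocking it and no conditioned non-collider, so it is open.
Try {Income}:
  P1: blocked at fork node Income ∈ conditioning set.
  P2: blocked at fork node Income ∈ conditioning set.
  P3: blocked at fork node Income ∈ conditioning set.
  P4: blocked at fork node Income ∈ conditioning set.
  P5: blocked at fork node Income ∈ conditioning set.
{Income} contains no descendant of Experience and blocks every backdoor path.
No other singleton works — e.g. {UrbanRes} leaves P4 open — so {Income} is the unique smallest valid adjustment set.

{Income}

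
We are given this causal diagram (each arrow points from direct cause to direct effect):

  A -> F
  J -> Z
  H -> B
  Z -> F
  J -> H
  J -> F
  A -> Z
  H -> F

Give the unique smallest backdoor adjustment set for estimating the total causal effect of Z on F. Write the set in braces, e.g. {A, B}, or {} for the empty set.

{A, J}

Variables eligible for adjustment (non-descendants of Z, excluding Z and F): {A, B, H, J}.
Backdoor paths from Z to F:
  P1: Z <- A -> F
  P2: Z <- J -> H -> F
  P3: Z <- J -> F
The empty set is not sufficient: P1 (Z <- A -> F) has no collider blocking it and no conditioned non-collider, so it is open.
Try {A, J}:
  P1: blocked at fork node A ∈ conditioning set.
  P2: blocked at fork node J ∈ conditioning set.
  P3: blocked at fork node J ∈ conditioning set.
{A, J} contains no descendant of Z and blocks every backdoor path.
Every element of {A, J} is needed (dropping A leaves P1 open; dropping J leaves P2 open), so no proper subset is valid.
Among all size-2 subsets of the eligible variables, only {A, J} blocks every backdoor path, so it is the unique smallest valid adjustment set.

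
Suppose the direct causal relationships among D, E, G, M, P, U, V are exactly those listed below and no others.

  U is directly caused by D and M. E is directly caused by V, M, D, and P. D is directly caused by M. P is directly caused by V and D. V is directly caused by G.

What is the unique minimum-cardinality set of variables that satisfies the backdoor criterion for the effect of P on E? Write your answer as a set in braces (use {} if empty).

Variables eligible for adjustment (non-descendants of P, excluding P and E): {D, G, M, U, V}.
Backdoor paths from P to E:
  P1: P <- D <- M -> E
  P2: P <- D -> U <- M -> E
  P3: P <- D -> E
  P4: P <- V -> E
The empty set is not sufficient: P1 (P <- D <- M -> E) has no collider blocking it and no conditioned non-collider, so it is open.
Try {D, V}:
  P1: blocked at chain node D ∈ conditioning set.
  P2: blocked at fork node D ∈ conditioning set.
  P3: blocked at fork node D ∈ conditioning set.
  P4: blocked at fork node V ∈ conditioning set.
{D, V} contains no descendant of P and blocks every backdoor path.
Every element of {D, V} is needed (dropping D leaves P1 open; dropping V leaves P4 open), so no proper subset is valid.
Among all size-2 subsets of the eligible variables, only {D, V} blocks every backdoor path, so it is the unique smallest valid adjustment set.

{D, V}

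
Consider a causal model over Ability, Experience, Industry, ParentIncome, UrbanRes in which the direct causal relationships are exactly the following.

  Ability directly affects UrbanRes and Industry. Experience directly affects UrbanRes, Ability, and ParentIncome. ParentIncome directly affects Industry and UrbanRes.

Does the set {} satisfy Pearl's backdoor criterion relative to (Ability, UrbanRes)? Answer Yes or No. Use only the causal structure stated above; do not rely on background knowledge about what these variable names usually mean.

No

Backdoor paths from Ability to UrbanRes (paths whose first edge points into Ability):
  P1: Ability <- Experience -> ParentIncome -> UrbanRes
  P2: Ability <- Experience -> UrbanRes
Condition 1 (no descendant of Ability in the set): holds — descendants of Ability are {Industry, UrbanRes}; none are in {}.
Condition 2 (every backdoor path blocked by {}):
  P1: open — no interior node is in the conditioning set.
  P2: open — no interior node is in the conditioning set.
{} does not satisfy the backdoor criterion.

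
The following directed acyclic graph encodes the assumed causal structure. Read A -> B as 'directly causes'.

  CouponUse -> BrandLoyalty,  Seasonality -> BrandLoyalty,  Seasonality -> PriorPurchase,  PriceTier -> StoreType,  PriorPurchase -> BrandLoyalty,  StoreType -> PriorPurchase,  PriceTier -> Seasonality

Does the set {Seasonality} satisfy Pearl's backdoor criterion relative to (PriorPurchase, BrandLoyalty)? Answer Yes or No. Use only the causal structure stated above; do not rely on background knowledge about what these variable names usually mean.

Backdoor paths from PriorPurchase to BrandLoyalty (paths whose first edge points into PriorPurchase):
  P1: PriorPurchase <- Seasonality -> BrandLoyalty
  P2: PriorPurchase <- StoreType <- PriceTier -> Seasonality -> BrandLoyalty
Condition 1 (no descendant of PriorPurchase in the set): holds — descendants of PriorPurchase are {BrandLoyalty}; none are in {Seasonality}.
Condition 2 (every backdoor path blocked by {Seasonality}):
  P1: blocked at fork node Seasonality ∈ conditioning set.
  P2: blocked at chain node Seasonality ∈ conditioning set.
{Seasonality} satisfies the backdoor criterion.

Yes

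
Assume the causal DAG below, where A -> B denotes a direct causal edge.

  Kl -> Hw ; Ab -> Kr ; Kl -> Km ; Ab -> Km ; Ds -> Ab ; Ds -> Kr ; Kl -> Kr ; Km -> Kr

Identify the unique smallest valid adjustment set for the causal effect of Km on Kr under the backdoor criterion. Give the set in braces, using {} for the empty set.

{Ab, Kl}

Variables eligible for adjustment (non-descendants of Km, excluding Km and Kr): {Ab, Ds, Hw, Kl}.
Backdoor paths from Km to Kr:
  P1: Km <- Kl -> Kr
  P2: Km <- Ab <- Ds -> Kr
  P3: Km <- Ab -> Kr
The empty set is not sufficient: P1 (Km <- Kl -> Kr) has no collider blocking it and no conditioned non-collider, so it is open.
Try {Ab, Kl}:
  P1: blocked at fork node Kl ∈ conditioning set.
  P2: blocked at chain node Ab ∈ conditioning set.
  P3: blocked at fork node Ab ∈ conditioning set.
{Ab, Kl} contains no descendant of Km and blocks every backdoor path.
Every element of {Ab, Kl} is needed (dropping Ab leaves P2 open; dropping Kl leaves P1 open), so no proper subset is valid.
Among all size-2 subsets of the eligible variables, only {Ab, Kl} blocks every backdoor path, so it is the unique smallest valid adjustment set.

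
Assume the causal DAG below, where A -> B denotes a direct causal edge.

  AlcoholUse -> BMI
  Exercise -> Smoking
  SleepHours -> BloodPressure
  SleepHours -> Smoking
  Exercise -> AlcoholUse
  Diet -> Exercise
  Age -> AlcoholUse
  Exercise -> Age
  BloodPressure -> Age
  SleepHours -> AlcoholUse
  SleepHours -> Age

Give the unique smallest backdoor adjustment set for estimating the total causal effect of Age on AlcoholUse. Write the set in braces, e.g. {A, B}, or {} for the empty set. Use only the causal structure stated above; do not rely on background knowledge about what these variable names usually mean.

Variables eligible for adjustment (non-descendants of Age, excluding Age and AlcoholUse): {BloodPressure, Diet, Exercise, SleepHours, Smoking}.
Backdoor paths from Age to AlcoholUse:
  P1: Age <- Exercise -> Smoking <- SleepHours -> AlcoholUse
  P2: Age <- Exercise -> AlcoholUse
  P3: Age <- SleepHours -> Smoking <- Exercise -> AlcoholUse
  P4: Age <- SleepHours -> AlcoholUse
  P5: Age <- BloodPressure <- SleepHours -> Smoking <- Exercise -> AlcoholUse
  P6: Age <- BloodPressure <- SleepHours -> AlcoholUse
The empty set is not sufficient: P2 (Age <- Exercise -> AlcoholUse) has no collider blocking it and no conditioned non-collider, so it is open.
Try {Exercise, SleepHours}:
  P1: blocked at fork node Exercise ∈ conditioning set.
  P2: blocked at fork node Exercise ∈ conditioning set.
  P3: blocked at fork node SleepHours ∈ conditioning set.
  P4: blocked at fork node SleepHours ∈ conditioning set.
  P5: blocked at fork node SleepHours ∈ conditioning set.
  P6: blocked at fork node SleepHours ∈ conditioning set.
{Exercise, SleepHours} contains no descendant of Age and blocks every backdoor path.
Every element of {Exercise, SleepHours} is needed (dropping Exercise leaves P2 open; dropping SleepHours leaves P4 open), so no proper subset is valid.
Among all size-2 subsets of the eligible variables, only {Exercise, SleepHours} blocks every backdoor path, so it is the unique smallest valid adjustment set.

{Exercise, SleepHours}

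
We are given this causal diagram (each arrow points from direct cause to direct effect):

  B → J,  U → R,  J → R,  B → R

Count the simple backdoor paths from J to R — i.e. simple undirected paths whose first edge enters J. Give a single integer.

A backdoor path from J to R is any simple undirected path whose first edge points into J (i.e. leaves J via a parent).
Parents of J: {B}.
Enumerating:
  P1: J <- B -> R
That exhausts the simple backdoor paths. Count: 1.

1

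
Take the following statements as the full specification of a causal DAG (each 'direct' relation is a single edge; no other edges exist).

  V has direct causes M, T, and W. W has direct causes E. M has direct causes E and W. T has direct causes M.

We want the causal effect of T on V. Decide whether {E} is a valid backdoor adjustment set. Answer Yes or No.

Backdoor paths from T to V (paths whose first edge points into T):
  P1: T <- M <- E -> W -> V
  P2: T <- M <- W -> V
  P3: T <- M -> V
Condition 1 (no descendant of T in the set): holds — descendants of T are {V}; none are in {E}.
Condition 2 (every backdoor path blocked by {E}):
  P1: blocked at fork node E ∈ conditioning set.
  P2: open — no interior node is in the conditioning set.
  P3: open — no interior node is in the conditioning set.
{E} does not satisfy the backdoor criterion.

No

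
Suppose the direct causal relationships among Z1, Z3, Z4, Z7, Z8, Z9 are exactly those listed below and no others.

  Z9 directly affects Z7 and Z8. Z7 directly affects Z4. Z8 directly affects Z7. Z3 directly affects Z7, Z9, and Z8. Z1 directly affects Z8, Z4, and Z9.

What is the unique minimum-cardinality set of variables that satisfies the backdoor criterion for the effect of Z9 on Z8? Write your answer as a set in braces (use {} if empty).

{Z1, Z3}

Variables eligible for adjustment (non-descendants of Z9, excluding Z9 and Z8): {Z1, Z3}.
Backdoor paths from Z9 to Z8:
  P1: Z9 <- Z3 -> Z8
  P2: Z9 <- Z3 -> Z7 <- Z8
  P3: Z9 <- Z3 -> Z7 -> Z4 <- Z1 -> Z8
  P4: Z9 <- Z1 -> Z8
  P5: Z9 <- Z1 -> Z4 <- Z7 <- Z3 -> Z8
  P6: Z9 <- Z1 -> Z4 <- Z7 <- Z8
The empty set is not sufficient: P1 (Z9 <- Z3 -> Z8) has no collider blocking it and no conditioned non-collider, so it is open.
Try {Z1, Z3}:
  P1: blocked at fork node Z3 ∈ conditioning set.
  P2: blocked at fork node Z3 ∈ conditioning set.
  P3: blocked at fork node Z3 ∈ conditioning set.
  P4: blocked at fork node Z1 ∈ conditioning set.
  P5: blocked at fork node Z1 ∈ conditioning set.
  P6: blocked at fork node Z1 ∈ conditioning set.
{Z1, Z3} contains no descendant of Z9 and blocks every backdoor path.
Every element of {Z1, Z3} is needed (dropping Z1 leaves P4 open; dropping Z3 leaves P1 open), so no proper subset is valid.
Among all size-2 subsets of the eligible variables, only {Z1, Z3} blocks every backdoor path, so it is the unique smallest valid adjustment set.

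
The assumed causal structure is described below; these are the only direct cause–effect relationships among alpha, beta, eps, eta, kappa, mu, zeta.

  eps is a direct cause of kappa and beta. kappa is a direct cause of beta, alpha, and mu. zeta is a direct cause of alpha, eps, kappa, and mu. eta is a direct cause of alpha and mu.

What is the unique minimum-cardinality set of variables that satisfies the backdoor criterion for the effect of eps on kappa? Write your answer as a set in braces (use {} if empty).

{zeta}

Variables eligible for adjustment (non-descendants of eps, excluding eps and kappa): {eta, zeta}.
Backdoor paths from eps to kappa:
  P1: eps <- zeta -> kappa
  P2: eps <- zeta -> alpha <- eta -> mu <- kappa
  P3: eps <- zeta -> alpha <- kappa
  P4: eps <- zeta -> mu <- eta -> alpha <- kappa
  P5: eps <- zeta -> mu <- kappa
The empty set is not sufficient: P1 (eps <- zeta -> kappa) has no collider blocking it and no conditioned non-collider, so it is open.
Try {zeta}:
  P1: blocked at fork node zeta ∈ conditioning set.
  P2: blocked at fork node zeta ∈ conditioning set.
  P3: blocked at fork node zeta ∈ conditioning set.
  P4: blocked at fork node zeta ∈ conditioning set.
  P5: blocked at fork node zeta ∈ conditioning set.
{zeta} contains no descendant of eps and blocks every backdoor path.
No other singleton works — e.g. {eta} leaves P1 open — so {zeta} is the unique smallest valid adjustment set.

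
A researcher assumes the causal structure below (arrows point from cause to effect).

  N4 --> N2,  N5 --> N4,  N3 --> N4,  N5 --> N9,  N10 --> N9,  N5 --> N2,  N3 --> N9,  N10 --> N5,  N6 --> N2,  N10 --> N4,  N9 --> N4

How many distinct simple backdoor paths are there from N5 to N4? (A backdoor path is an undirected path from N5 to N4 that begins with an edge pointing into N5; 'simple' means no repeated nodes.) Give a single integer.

3

A backdoor path from N5 to N4 is any simple undirected path whose first edge points into N5 (i.e. leaves N5 via a parent).
Parents of N5: {N10}.
Enumerating:
  P1: N5 <- N10 -> N9 <- N3 -> N4
  P2: N5 <- N10 -> N9 -> N4
  P3: N5 <- N10 -> N4
That exhausts the simple backdoor paths. Count: 3.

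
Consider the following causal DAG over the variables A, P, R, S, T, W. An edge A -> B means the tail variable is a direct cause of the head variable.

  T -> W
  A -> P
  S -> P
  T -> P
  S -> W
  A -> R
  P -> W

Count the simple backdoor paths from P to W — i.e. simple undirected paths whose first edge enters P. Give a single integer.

2

A backdoor path from P to W is any simple undirected path whose first edge points into P (i.e. leaves P via a parent).
Parents of P: {A, S, T}.
Enumerating:
  P1: P <- S -> W
  P2: P <- T -> W
That exhausts the simple backdoor paths. Count: 2.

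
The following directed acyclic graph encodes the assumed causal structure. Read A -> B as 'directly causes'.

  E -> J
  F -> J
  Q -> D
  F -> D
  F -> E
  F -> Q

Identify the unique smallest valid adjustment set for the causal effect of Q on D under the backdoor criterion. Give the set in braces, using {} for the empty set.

Variables eligible for adjustment (non-descendants of Q, excluding Q and D): {E, F, J}.
Backdoor paths from Q to D:
  P1: Q <- F -> D
The empty set is not sufficient: P1 (Q <- F -> D) has no collider blocking it and no conditioned non-collider, so it is open.
Try {F}:
  P1: blocked at fork node F ∈ conditioning set.
{F} contains no descendant of Q and blocks every backdoor path.
No other singleton works — e.g. {E} leaves P1 open — so {F} is the unique smallest valid adjustment set.

{F}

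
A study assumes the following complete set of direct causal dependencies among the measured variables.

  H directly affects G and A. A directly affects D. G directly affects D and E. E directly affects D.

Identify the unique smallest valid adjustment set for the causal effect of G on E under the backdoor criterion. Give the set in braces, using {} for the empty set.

{}

Variables eligible for adjustment (non-descendants of G, excluding G and E): {A, H}.
Backdoor paths from G to E:
  P1: G <- H -> A -> D <- E
Each backdoor path contains an unconditioned collider, so every path is already blocked with the empty conditioning set:
  P1: blocked at collider D (neither it nor any descendant is in the conditioning set).
The empty set is therefore the unique smallest valid set.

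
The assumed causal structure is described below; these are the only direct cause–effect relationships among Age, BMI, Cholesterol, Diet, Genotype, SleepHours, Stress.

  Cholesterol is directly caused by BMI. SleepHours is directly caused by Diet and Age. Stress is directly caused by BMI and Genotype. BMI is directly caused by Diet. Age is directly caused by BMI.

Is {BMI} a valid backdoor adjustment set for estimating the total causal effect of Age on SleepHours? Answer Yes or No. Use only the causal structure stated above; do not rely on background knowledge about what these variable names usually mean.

Yes

Backdoor paths from Age to SleepHours (paths whose first edge points into Age):
  P1: Age <- BMI <- Diet -> SleepHours
Condition 1 (no descendant of Age in the set): holds — descendants of Age are {SleepHours}; none are in {BMI}.
Condition 2 (every backdoor path blocked by {BMI}):
  P1: blocked at chain node BMI ∈ conditioning set.
{BMI} satisfies the backdoor criterion.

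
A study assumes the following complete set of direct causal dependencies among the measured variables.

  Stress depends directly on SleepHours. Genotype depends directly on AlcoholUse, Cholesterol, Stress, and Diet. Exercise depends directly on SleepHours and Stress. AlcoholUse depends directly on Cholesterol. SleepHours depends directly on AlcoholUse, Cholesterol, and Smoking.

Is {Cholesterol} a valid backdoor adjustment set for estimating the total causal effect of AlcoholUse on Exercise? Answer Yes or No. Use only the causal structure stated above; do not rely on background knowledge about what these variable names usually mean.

Yes

Backdoor paths from AlcoholUse to Exercise (paths whose first edge points into AlcoholUse):
  P1: AlcoholUse <- Cholesterol -> SleepHours -> Stress -> Exercise
  P2: AlcoholUse <- Cholesterol -> SleepHours -> Exercise
  P3: AlcoholUse <- Cholesterol -> Genotype <- Stress <- SleepHours -> Exercise
  P4: AlcoholUse <- Cholesterol -> Genotype <- Stress -> Exercise
Condition 1 (no descendant of AlcoholUse in the set): holds — descendants of AlcoholUse are {Exercise, Genotype, SleepHours, Stress}; none are in {Cholesterol}.
Condition 2 (every backdoor path blocked by {Cholesterol}):
  P1: blocked at fork node Cholesterol ∈ conditioning set.
  P2: blocked at fork node Cholesterol ∈ conditioning set.
  P3: blocked at fork node Cholesterol ∈ conditioning set.
  P4: blocked at fork node Cholesterol ∈ conditioning set.
{Cholesterol} satisfies the backdoor criterion.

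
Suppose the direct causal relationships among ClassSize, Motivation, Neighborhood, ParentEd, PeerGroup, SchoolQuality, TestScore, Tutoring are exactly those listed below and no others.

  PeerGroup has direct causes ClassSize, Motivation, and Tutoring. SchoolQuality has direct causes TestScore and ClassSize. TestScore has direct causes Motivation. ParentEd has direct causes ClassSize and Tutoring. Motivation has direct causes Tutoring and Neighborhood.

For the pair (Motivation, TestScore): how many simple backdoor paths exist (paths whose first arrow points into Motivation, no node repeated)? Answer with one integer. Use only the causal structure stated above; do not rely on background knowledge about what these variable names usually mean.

2

A backdoor path from Motivation to TestScore is any simple undirected path whose first edge points into Motivation (i.e. leaves Motivation via a parent).
Parents of Motivation: {Neighborhood, Tutoring}.
Enumerating:
  P1: Motivation <- Tutoring -> ParentEd <- ClassSize -> SchoolQuality <- TestScore
  P2: Motivation <- Tutoring -> PeerGroup <- ClassSize -> SchoolQuality <- TestScore
That exhausts the simple backdoor paths. Count: 2.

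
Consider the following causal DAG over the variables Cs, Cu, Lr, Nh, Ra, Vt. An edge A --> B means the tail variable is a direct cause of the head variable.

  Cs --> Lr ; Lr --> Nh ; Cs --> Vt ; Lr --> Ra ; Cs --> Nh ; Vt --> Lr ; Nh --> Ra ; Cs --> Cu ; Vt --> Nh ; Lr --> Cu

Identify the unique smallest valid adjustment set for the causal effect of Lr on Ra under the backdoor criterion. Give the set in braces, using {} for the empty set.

{Cs, Vt}

Variables eligible for adjustment (non-descendants of Lr, excluding Lr and Ra): {Cs, Vt}.
Backdoor paths from Lr to Ra:
  P1: Lr <- Cs -> Vt -> Nh -> Ra
  P2: Lr <- Cs -> Nh -> Ra
  P3: Lr <- Vt <- Cs -> Nh -> Ra
  P4: Lr <- Vt -> Nh -> Ra
The empty set is not sufficient: P1 (Lr <- Cs -> Vt -> Nh -> Ra) has no collider blocking it and no conditioned non-collider, so it is open.
Try {Cs, Vt}:
  P1: blocked at fork node Cs ∈ conditioning set.
  P2: blocked at fork node Cs ∈ conditioning set.
  P3: blocked at chain node Vt ∈ conditioning set.
  P4: blocked at fork node Vt ∈ conditioning set.
{Cs, Vt} contains no descendant of Lr and blocks every backdoor path.
Every element of {Cs, Vt} is needed (dropping Cs leaves P2 open; dropping Vt leaves P4 open), so no proper subset is valid.
Among all size-2 subsets of the eligible variables, only {Cs, Vt} blocks every backdoor path, so it is the unique smallest valid adjustment set.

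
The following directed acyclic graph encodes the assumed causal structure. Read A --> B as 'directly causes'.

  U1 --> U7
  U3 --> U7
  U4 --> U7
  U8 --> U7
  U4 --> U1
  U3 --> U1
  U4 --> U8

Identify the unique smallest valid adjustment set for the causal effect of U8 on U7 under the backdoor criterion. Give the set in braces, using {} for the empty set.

Variables eligible for adjustment (non-descendants of U8, excluding U8 and U7): {U1, U3, U4}.
Backdoor paths from U8 to U7:
  P1: U8 <- U4 -> U1 <- U3 -> U7
  P2: U8 <- U4 -> U1 -> U7
  P3: U8 <- U4 -> U7
The empty set is not sufficient: P2 (U8 <- U4 -> U1 -> U7) has no collider blocking it and no conditioned non-collider, so it is open.
Try {U4}:
  P1: blocked at fork node U4 ∈ conditioning set.
  P2: blocked at fork node U4 ∈ conditioning set.
  P3: blocked at fork node U4 ∈ conditioning set.
{U4} contains no descendant of U8 and blocks every backdoor path.
No other singleton works — e.g. {U3} leaves P2 open — so {U4} is the unique smallest valid adjustment set.

{U4}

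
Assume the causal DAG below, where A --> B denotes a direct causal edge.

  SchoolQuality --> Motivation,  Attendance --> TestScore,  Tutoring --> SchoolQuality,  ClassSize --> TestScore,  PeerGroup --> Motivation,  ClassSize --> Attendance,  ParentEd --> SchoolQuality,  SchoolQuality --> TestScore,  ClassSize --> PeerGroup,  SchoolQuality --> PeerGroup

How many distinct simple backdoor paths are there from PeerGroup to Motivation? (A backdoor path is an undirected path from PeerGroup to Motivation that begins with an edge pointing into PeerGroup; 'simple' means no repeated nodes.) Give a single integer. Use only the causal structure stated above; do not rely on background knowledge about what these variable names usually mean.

A backdoor path from PeerGroup to Motivation is any simple undirected path whose first edge points into PeerGroup (i.e. leaves PeerGroup via a parent).
Parents of PeerGroup: {ClassSize, SchoolQuality}.
Enumerating:
  P1: PeerGroup <- ClassSize -> Attendance -> TestScore <- SchoolQuality -> Motivation
  P2: PeerGroup <- ClassSize -> TestScore <- SchoolQuality -> Motivation
  P3: PeerGroup <- SchoolQuality -> Motivation
That exhausts the simple backdoor paths. Count: 3.

3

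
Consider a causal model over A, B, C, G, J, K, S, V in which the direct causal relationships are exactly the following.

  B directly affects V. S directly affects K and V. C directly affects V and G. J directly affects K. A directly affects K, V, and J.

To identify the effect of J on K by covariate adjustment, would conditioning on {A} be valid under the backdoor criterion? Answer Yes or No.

Backdoor paths from J to K (paths whose first edge points into J):
  P1: J <- A -> V <- S -> K
  P2: J <- A -> K
Condition 1 (no descendant of J in the set): holds — descendants of J are {K}; none are in {A}.
Condition 2 (every backdoor path blocked by {A}):
  P1: blocked at fork node A ∈ conditioning set.
  P2: blocked at fork node A ∈ conditioning set.
{A} satisfies the backdoor criterion.

Yes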